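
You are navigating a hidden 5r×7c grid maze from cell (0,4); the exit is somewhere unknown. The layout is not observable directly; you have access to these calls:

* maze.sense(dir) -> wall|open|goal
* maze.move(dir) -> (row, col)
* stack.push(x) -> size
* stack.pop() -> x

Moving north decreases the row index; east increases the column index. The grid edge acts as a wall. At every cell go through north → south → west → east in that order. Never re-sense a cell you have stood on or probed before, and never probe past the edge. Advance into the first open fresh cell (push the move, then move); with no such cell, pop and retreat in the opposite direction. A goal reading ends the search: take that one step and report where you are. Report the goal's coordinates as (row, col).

I call maze.sense on dir=south, — result: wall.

I invoke maze.sense on dir=west, : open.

Now I run stack.push on x=west, giving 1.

Calling maze.move on dir=west, : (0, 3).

I run maze.sense on dir=south, which returns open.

Calling stack.push on x=south, : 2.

Calling maze.move on dir=south, → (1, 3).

I invoke maze.sense on dir=south, giving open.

I call stack.push on x=south, giving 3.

I call maze.move on dir=south, which returns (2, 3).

Using maze.sense on dir=south, giving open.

I run stack.push on x=south, yielding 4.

Using maze.move on dir=south, yielding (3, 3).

I use maze.sense on dir=south, — result: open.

Next I call stack.push on x=south, yielding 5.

Using maze.move on dir=south, which returns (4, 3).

Invoking maze.sense on dir=west, and get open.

I try stack.push on x=west, and get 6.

Then maze.move on dir=west, — result: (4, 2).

I invoke maze.sense on dir=north, — result: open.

I try stack.push on x=north, — result: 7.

I call maze.move on dir=north, : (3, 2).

I invoke maze.sense on dir=north, which returns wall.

I try maze.sense on dir=west, which returns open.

Invoking stack.push on x=west, and get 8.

Using maze.move on dir=west, which returns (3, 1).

I try maze.sense on dir=north, giving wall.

Then maze.sense on dir=south, and get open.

I invoke stack.push on x=south, and see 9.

I try maze.move on dir=south, yielding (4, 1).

I invoke maze.sense on dir=west, which returns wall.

Then stack.pop(), and get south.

Now I run maze.move on dir=north, which returns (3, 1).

Then maze.sense on dir=west, and observe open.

I invoke stack.push on x=west, and get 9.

I use maze.move on dir=west, and observe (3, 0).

I try maze.sense on dir=north, → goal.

I use maze.move on dir=north, and observe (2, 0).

Answer: (2, 0)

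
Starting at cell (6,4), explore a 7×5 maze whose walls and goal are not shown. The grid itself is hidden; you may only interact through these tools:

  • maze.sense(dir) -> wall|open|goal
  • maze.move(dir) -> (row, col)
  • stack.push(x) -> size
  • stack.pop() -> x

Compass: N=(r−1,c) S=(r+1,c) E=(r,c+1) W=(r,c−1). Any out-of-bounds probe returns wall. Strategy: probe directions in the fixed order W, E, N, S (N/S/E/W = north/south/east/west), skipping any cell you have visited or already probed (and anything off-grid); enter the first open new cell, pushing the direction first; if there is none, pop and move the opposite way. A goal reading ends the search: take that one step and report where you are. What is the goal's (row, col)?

I invoke sense with dir='west', yielding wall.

I invoke sense with dir='north', yielding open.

I call push with x='north', : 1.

Using move with dir='north', → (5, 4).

Next I call sense with dir='west', and see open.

I call push with x='west', and see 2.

Using move with dir='west', and observe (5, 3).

I run sense with dir='west', and observe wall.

I try sense with dir='north', which returns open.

Using push with x='north', yielding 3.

I try move with dir='north', yielding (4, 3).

I use sense with dir='west', : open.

I use push with x='west', which returns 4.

I invoke move with dir='west', which returns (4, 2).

I try sense with dir='west', and get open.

I use push with x='west', which returns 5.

I try move with dir='west', yielding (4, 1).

Using sense with dir='west', which returns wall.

I try sense with dir='north', : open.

Using push with x='north', and see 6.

Next I call move with dir='north', → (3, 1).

Calling sense with dir='west', and get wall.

I use sense with dir='east', and observe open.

Then push with x='east', — result: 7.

I use move with dir='east', giving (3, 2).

Now I run sense with dir='east', which returns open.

Next I call push with x='east', yielding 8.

Next I call move with dir='east', and see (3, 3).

Calling sense with dir='east', and get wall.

I try sense with dir='north', and see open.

Invoking push with x='north', : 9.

Invoking move with dir='north', and see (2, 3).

I try sense with dir='west', which returns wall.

Next I call sense with dir='east', and see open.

I call push with x='east', : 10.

Using move with dir='east', and get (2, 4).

Invoking sense with dir='north', yielding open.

I call push with x='north', and get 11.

I call move with dir='north', → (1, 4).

Then sense with dir='west', : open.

I use push with x='west', and get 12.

I try move with dir='west', : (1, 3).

I invoke sense with dir='west', : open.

I call push with x='west', which returns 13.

I run move with dir='west', and observe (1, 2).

Now I run sense with dir='west', and observe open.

I call push with x='west', giving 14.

I use move with dir='west', yielding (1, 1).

I run sense with dir='west', which returns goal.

Now I run move with dir='west', giving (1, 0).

Answer: (1, 0)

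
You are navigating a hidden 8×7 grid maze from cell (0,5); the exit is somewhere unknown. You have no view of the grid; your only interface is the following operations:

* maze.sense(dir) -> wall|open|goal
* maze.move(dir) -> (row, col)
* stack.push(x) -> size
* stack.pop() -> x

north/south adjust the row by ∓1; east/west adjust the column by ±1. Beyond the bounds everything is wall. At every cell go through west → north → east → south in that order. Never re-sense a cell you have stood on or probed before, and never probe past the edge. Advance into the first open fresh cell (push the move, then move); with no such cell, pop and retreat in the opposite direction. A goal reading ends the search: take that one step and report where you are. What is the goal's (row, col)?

> maze.sense dir→west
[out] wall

> maze.sense dir→east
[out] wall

> maze.sense dir→south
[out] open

> stack.push x→south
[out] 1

> maze.move dir→south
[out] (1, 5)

> maze.sense dir→west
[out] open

> stack.push x→west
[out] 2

> maze.move dir→west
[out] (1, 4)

> maze.sense dir→west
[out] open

> stack.push x→west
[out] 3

> maze.move dir→west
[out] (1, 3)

> maze.sense dir→west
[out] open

> stack.push x→west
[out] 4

> maze.move dir→west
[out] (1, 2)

> maze.sense dir→west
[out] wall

> maze.sense dir→north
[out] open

> stack.push x→north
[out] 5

> maze.move dir→north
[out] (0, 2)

> maze.sense dir→west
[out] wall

> maze.sense dir→east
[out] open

> stack.push x→east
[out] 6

> maze.move dir→east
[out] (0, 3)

> stack.pop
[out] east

> maze.move dir→west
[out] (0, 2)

> stack.pop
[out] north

> maze.move dir→south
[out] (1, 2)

> maze.sense dir→south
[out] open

> stack.push x→south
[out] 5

> maze.move dir→south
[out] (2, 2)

> maze.sense dir→west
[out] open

> stack.push x→west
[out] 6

> maze.move dir→west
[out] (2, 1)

> maze.sense dir→west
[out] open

> stack.push x→west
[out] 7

> maze.move dir→west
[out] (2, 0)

> maze.sense dir→north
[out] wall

> maze.sense dir→south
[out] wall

> stack.pop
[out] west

> maze.move dir→east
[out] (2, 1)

> maze.sense dir→south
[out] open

> stack.push x→south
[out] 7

> maze.move dir→south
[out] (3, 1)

> maze.sense dir→east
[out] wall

> maze.sense dir→south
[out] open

> stack.push x→south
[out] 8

> maze.move dir→south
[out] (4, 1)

> maze.sense dir→west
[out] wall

> maze.sense dir→east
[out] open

> stack.push x→east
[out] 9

> maze.move dir→east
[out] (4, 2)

> maze.sense dir→east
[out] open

> stack.push x→east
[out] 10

> maze.move dir→east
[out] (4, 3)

> maze.sense dir→north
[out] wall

> maze.sense dir→east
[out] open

> stack.push x→east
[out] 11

> maze.move dir→east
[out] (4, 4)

> maze.sense dir→north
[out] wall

> maze.sense dir→east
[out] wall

> maze.sense dir→south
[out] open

> stack.push x→south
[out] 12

> maze.move dir→south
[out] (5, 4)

> maze.sense dir→west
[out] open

> stack.push x→west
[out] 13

> maze.move dir→west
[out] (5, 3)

> maze.sense dir→west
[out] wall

> maze.sense dir→south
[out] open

> stack.push x→south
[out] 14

> maze.move dir→south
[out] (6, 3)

> maze.sense dir→west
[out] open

> stack.push x→west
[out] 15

> maze.move dir→west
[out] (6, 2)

> maze.sense dir→west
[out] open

> stack.push x→west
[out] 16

> maze.move dir→west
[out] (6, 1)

> maze.sense dir→west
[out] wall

> maze.sense dir→north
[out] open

> stack.push x→north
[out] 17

> maze.move dir→north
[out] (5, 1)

> maze.sense dir→west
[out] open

> stack.push x→west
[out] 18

> maze.move dir→west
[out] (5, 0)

> stack.pop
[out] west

> maze.move dir→east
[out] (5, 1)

> stack.pop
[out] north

> maze.move dir→south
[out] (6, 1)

> maze.sense dir→south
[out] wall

> stack.pop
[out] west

> maze.move dir→east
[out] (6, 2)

> maze.sense dir→south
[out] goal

> maze.move dir→south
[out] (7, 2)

Answer: (7, 2)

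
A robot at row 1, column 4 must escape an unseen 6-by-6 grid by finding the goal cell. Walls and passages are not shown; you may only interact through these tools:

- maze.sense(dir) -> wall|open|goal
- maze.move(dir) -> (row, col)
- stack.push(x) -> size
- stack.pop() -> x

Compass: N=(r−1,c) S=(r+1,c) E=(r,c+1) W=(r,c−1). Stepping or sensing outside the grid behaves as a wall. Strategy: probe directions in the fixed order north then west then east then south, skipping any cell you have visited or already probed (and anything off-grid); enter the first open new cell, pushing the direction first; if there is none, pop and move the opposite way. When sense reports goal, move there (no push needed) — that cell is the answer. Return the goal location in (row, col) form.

~$ sense north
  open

~$ push north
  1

~$ move north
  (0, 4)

~$ sense west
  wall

~$ sense east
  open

~$ push east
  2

~$ move east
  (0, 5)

~$ sense south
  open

~$ push south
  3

~$ move south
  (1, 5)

~$ sense south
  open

~$ push south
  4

~$ move south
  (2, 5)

~$ sense west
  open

~$ push west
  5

~$ move west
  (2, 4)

~$ sense west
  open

~$ push west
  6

~$ move west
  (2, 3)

~$ sense north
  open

~$ push north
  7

~$ move north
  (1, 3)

~$ sense west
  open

~$ push west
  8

~$ move west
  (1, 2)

~$ sense north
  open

~$ push north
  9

~$ move north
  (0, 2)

~$ sense west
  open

~$ push west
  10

~$ move west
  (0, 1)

~$ sense west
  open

~$ push west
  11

~$ move west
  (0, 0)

~$ sense south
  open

~$ push south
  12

~$ move south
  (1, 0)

~$ sense east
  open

~$ push east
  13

~$ move east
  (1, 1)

~$ sense south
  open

~$ push south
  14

~$ move south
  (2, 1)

~$ sense west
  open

~$ push west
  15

~$ move west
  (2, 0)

~$ sense south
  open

~$ push south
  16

~$ move south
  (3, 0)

~$ sense east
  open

~$ push east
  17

~$ move east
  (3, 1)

~$ sense east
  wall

~$ sense south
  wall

~$ pop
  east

~$ move west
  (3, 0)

~$ sense south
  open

~$ push south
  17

~$ move south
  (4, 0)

~$ sense south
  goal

~$ move south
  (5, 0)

Answer: (5, 0)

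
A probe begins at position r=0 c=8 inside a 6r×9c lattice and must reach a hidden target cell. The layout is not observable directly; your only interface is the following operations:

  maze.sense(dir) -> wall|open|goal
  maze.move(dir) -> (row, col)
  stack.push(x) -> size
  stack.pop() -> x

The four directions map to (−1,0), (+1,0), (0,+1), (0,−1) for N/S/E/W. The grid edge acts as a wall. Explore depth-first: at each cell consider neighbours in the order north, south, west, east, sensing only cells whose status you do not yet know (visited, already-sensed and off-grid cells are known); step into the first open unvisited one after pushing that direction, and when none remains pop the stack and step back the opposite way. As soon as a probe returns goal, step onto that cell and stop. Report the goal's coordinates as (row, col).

Act: maze.sense[dir=south]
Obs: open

Act: stack.push[x=south]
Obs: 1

Act: maze.move[dir=south]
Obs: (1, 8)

Act: maze.sense[dir=south]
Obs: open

Act: stack.push[x=south]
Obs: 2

Act: maze.move[dir=south]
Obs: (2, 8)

Act: maze.sense[dir=south]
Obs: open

Act: stack.push[x=south]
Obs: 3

Act: maze.move[dir=south]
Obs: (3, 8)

Act: maze.sense[dir=south]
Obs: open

Act: stack.push[x=south]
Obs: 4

Act: maze.move[dir=south]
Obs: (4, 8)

Act: maze.sense[dir=south]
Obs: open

Act: stack.push[x=south]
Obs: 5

Act: maze.move[dir=south]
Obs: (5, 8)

Act: maze.sense[dir=west]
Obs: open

Act: stack.push[x=west]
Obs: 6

Act: maze.move[dir=west]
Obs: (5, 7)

Act: maze.sense[dir=north]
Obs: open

Act: stack.push[x=north]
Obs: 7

Act: maze.move[dir=north]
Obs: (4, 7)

Act: maze.sense[dir=north]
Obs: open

Act: stack.push[x=north]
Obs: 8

Act: maze.move[dir=north]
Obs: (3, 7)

Act: maze.sense[dir=north]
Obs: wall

Act: maze.sense[dir=west]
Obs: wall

Act: stack.pop[]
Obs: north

Act: maze.move[dir=south]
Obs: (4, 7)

Act: maze.sense[dir=west]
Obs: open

Act: stack.push[x=west]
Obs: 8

Act: maze.move[dir=west]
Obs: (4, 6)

Act: maze.sense[dir=south]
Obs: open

Act: stack.push[x=south]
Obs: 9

Act: maze.move[dir=south]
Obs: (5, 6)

Act: maze.sense[dir=west]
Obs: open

Act: stack.push[x=west]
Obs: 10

Act: maze.move[dir=west]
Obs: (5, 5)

Act: maze.sense[dir=north]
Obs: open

Act: stack.push[x=north]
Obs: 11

Act: maze.move[dir=north]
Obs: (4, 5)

Act: maze.sense[dir=north]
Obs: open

Act: stack.push[x=north]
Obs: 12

Act: maze.move[dir=north]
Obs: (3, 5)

Act: maze.sense[dir=north]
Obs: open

Act: stack.push[x=north]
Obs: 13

Act: maze.move[dir=north]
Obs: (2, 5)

Act: maze.sense[dir=north]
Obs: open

Act: stack.push[x=north]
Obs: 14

Act: maze.move[dir=north]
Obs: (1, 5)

Act: maze.sense[dir=north]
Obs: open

Act: stack.push[x=north]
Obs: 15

Act: maze.move[dir=north]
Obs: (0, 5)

Act: maze.sense[dir=west]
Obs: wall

Act: maze.sense[dir=east]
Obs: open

Act: stack.push[x=east]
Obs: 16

Act: maze.move[dir=east]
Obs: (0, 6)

Act: maze.sense[dir=south]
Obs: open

Act: stack.push[x=south]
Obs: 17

Act: maze.move[dir=south]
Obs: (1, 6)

Act: maze.sense[dir=south]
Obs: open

Act: stack.push[x=south]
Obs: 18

Act: maze.move[dir=south]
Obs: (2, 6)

Act: stack.pop[]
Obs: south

Act: maze.move[dir=north]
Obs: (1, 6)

Act: maze.sense[dir=east]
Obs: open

Act: stack.push[x=east]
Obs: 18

Act: maze.move[dir=east]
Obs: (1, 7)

Act: maze.sense[dir=north]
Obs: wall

Act: stack.pop[]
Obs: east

Act: maze.move[dir=west]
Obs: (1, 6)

Act: stack.pop[]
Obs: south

Act: maze.move[dir=north]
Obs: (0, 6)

Act: stack.pop[]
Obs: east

Act: maze.move[dir=west]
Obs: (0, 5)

Act: stack.pop[]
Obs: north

Act: maze.move[dir=south]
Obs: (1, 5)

Act: maze.sense[dir=west]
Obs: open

Act: stack.push[x=west]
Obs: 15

Act: maze.move[dir=west]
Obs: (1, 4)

Act: maze.sense[dir=south]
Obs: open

Act: stack.push[x=south]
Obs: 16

Act: maze.move[dir=south]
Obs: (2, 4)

Act: maze.sense[dir=south]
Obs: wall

Act: maze.sense[dir=west]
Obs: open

Act: stack.push[x=west]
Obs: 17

Act: maze.move[dir=west]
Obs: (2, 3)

Act: maze.sense[dir=north]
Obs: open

Act: stack.push[x=north]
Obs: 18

Act: maze.move[dir=north]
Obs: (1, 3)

Act: maze.sense[dir=north]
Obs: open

Act: stack.push[x=north]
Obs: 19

Act: maze.move[dir=north]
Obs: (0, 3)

Act: maze.sense[dir=west]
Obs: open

Act: stack.push[x=west]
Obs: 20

Act: maze.move[dir=west]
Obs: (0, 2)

Act: maze.sense[dir=south]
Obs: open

Act: stack.push[x=south]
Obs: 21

Act: maze.move[dir=south]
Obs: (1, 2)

Act: maze.sense[dir=south]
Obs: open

Act: stack.push[x=south]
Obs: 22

Act: maze.move[dir=south]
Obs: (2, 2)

Act: maze.sense[dir=south]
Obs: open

Act: stack.push[x=south]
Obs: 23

Act: maze.move[dir=south]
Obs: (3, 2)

Act: maze.sense[dir=south]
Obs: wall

Act: maze.sense[dir=west]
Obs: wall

Act: maze.sense[dir=east]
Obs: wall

Act: stack.pop[]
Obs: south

Act: maze.move[dir=north]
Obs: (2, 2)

Act: maze.sense[dir=west]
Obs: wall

Act: stack.pop[]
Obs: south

Act: maze.move[dir=north]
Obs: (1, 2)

Act: maze.sense[dir=west]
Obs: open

Act: stack.push[x=west]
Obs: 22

Act: maze.move[dir=west]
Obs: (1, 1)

Act: maze.sense[dir=north]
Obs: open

Act: stack.push[x=north]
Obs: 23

Act: maze.move[dir=north]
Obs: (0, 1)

Act: maze.sense[dir=west]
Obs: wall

Act: stack.pop[]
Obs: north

Act: maze.move[dir=south]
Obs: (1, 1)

Act: maze.sense[dir=west]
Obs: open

Act: stack.push[x=west]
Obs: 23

Act: maze.move[dir=west]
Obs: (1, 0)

Act: maze.sense[dir=south]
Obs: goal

Act: maze.move[dir=south]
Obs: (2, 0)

Answer: (2, 0)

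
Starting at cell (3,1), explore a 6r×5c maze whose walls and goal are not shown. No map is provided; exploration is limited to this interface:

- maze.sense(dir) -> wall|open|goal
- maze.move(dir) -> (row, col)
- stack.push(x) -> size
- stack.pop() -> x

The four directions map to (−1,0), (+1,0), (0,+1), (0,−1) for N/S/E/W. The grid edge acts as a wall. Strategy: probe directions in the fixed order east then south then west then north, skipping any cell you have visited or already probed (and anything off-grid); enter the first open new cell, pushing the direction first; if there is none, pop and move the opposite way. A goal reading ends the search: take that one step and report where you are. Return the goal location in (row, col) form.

CALL sense[dir=east]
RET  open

CALL push[x=east]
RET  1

CALL move[dir=east]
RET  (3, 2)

CALL sense[dir=east]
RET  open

CALL push[x=east]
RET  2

CALL move[dir=east]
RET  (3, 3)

CALL sense[dir=east]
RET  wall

CALL sense[dir=south]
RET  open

CALL push[x=south]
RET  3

CALL move[dir=south]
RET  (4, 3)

CALL sense[dir=east]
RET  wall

CALL sense[dir=south]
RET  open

CALL push[x=south]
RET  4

CALL move[dir=south]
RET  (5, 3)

CALL sense[dir=east]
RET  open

CALL push[x=east]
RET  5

CALL move[dir=east]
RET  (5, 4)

CALL pop[]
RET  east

CALL move[dir=west]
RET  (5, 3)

CALL sense[dir=west]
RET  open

CALL push[x=west]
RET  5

CALL move[dir=west]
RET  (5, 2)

CALL sense[dir=west]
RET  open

CALL push[x=west]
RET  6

CALL move[dir=west]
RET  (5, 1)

CALL sense[dir=west]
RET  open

CALL push[x=west]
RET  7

CALL move[dir=west]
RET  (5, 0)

CALL sense[dir=north]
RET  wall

CALL pop[]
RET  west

CALL move[dir=east]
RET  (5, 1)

CALL sense[dir=north]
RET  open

CALL push[x=north]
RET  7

CALL move[dir=north]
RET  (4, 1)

CALL sense[dir=east]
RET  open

CALL push[x=east]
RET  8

CALL move[dir=east]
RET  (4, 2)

CALL pop[]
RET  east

CALL move[dir=west]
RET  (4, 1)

CALL pop[]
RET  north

CALL move[dir=south]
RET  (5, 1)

CALL pop[]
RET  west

CALL move[dir=east]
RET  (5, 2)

CALL pop[]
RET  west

CALL move[dir=east]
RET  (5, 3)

CALL pop[]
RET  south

CALL move[dir=north]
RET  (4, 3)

CALL pop[]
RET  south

CALL move[dir=north]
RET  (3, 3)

CALL sense[dir=north]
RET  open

CALL push[x=north]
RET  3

CALL move[dir=north]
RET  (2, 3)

CALL sense[dir=east]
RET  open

CALL push[x=east]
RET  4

CALL move[dir=east]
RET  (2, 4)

CALL sense[dir=north]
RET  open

CALL push[x=north]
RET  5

CALL move[dir=north]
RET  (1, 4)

CALL sense[dir=west]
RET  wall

CALL sense[dir=north]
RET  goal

CALL move[dir=north]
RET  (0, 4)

Answer: (0, 4)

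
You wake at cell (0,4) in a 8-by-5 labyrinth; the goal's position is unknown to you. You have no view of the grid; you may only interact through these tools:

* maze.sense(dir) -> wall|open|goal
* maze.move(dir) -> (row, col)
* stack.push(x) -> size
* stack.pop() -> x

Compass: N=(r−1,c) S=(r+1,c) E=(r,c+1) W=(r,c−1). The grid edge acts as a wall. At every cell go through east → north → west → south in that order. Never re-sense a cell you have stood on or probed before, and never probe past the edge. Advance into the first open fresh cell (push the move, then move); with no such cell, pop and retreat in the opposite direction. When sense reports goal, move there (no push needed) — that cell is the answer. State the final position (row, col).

==> maze.sense(dir=west)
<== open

==> stack.push(x=west)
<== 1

==> maze.move(dir=west)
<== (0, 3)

==> maze.sense(dir=west)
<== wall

==> maze.sense(dir=south)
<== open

==> stack.push(x=south)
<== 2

==> maze.move(dir=south)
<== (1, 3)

==> maze.sense(dir=east)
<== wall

==> maze.sense(dir=west)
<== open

==> stack.push(x=west)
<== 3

==> maze.move(dir=west)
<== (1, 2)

==> maze.sense(dir=west)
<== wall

==> maze.sense(dir=south)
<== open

==> stack.push(x=south)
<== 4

==> maze.move(dir=south)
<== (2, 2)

==> maze.sense(dir=east)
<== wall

==> maze.sense(dir=west)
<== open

==> stack.push(x=west)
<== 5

==> maze.move(dir=west)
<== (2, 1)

==> maze.sense(dir=west)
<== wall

==> maze.sense(dir=south)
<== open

==> stack.push(x=south)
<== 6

==> maze.move(dir=south)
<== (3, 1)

==> maze.sense(dir=east)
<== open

==> stack.push(x=east)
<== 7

==> maze.move(dir=east)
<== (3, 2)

==> maze.sense(dir=east)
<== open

==> stack.push(x=east)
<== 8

==> maze.move(dir=east)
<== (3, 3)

==> maze.sense(dir=east)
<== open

==> stack.push(x=east)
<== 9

==> maze.move(dir=east)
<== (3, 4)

==> maze.sense(dir=north)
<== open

==> stack.push(x=north)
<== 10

==> maze.move(dir=north)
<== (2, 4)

==> stack.pop()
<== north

==> maze.move(dir=south)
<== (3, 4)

==> maze.sense(dir=south)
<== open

==> stack.push(x=south)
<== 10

==> maze.move(dir=south)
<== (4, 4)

==> maze.sense(dir=west)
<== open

==> stack.push(x=west)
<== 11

==> maze.move(dir=west)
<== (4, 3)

==> maze.sense(dir=west)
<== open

==> stack.push(x=west)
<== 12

==> maze.move(dir=west)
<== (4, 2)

==> maze.sense(dir=west)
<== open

==> stack.push(x=west)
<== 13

==> maze.move(dir=west)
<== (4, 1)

==> maze.sense(dir=west)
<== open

==> stack.push(x=west)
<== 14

==> maze.move(dir=west)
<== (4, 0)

==> maze.sense(dir=north)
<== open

==> stack.push(x=north)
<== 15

==> maze.move(dir=north)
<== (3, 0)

==> stack.pop()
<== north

==> maze.move(dir=south)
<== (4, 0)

==> maze.sense(dir=south)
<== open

==> stack.push(x=south)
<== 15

==> maze.move(dir=south)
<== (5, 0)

==> maze.sense(dir=east)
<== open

==> stack.push(x=east)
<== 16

==> maze.move(dir=east)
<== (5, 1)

==> maze.sense(dir=east)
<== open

==> stack.push(x=east)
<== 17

==> maze.move(dir=east)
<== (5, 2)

==> maze.sense(dir=east)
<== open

==> stack.push(x=east)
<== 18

==> maze.move(dir=east)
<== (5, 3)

==> maze.sense(dir=east)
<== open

==> stack.push(x=east)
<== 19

==> maze.move(dir=east)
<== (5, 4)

==> maze.sense(dir=south)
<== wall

==> stack.pop()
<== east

==> maze.move(dir=west)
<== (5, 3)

==> maze.sense(dir=south)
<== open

==> stack.push(x=south)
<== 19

==> maze.move(dir=south)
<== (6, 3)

==> maze.sense(dir=west)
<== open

==> stack.push(x=west)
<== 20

==> maze.move(dir=west)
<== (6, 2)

==> maze.sense(dir=west)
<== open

==> stack.push(x=west)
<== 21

==> maze.move(dir=west)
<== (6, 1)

==> maze.sense(dir=west)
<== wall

==> maze.sense(dir=south)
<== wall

==> stack.pop()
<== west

==> maze.move(dir=east)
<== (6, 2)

==> maze.sense(dir=south)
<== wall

==> stack.pop()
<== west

==> maze.move(dir=east)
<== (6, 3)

==> maze.sense(dir=south)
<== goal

==> maze.move(dir=south)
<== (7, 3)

Answer: (7, 3)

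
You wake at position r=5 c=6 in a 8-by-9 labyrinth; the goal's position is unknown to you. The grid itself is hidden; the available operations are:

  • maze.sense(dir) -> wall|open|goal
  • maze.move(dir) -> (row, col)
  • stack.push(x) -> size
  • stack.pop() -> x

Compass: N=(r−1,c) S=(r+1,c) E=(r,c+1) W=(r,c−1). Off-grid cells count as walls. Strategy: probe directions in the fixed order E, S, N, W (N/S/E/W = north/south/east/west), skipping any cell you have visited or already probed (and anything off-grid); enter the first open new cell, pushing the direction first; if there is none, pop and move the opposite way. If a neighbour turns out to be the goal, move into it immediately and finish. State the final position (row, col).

% maze.sense dir: east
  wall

% maze.sense dir: south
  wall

% maze.sense dir: north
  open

% stack.push x: north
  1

% maze.move dir: north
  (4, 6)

% maze.sense dir: east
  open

% stack.push x: east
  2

% maze.move dir: east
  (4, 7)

% maze.sense dir: east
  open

% stack.push x: east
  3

% maze.move dir: east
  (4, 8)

% maze.sense dir: south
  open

% stack.push x: south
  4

% maze.move dir: south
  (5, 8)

% maze.sense dir: south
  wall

% stack.pop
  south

% maze.move dir: north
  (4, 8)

% maze.sense dir: north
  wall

% stack.pop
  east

% maze.move dir: west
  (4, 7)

% maze.sense dir: north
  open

% stack.push x: north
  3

% maze.move dir: north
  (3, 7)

% maze.sense dir: north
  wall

% maze.sense dir: west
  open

% stack.push x: west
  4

% maze.move dir: west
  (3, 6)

% maze.sense dir: north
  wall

% maze.sense dir: west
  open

% stack.push x: west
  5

% maze.move dir: west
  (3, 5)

% maze.sense dir: south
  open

% stack.push x: south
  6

% maze.move dir: south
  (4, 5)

% maze.sense dir: south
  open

% stack.push x: south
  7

% maze.move dir: south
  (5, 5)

% maze.sense dir: south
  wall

% maze.sense dir: west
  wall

% stack.pop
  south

% maze.move dir: north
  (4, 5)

% maze.sense dir: west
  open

% stack.push x: west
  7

% maze.move dir: west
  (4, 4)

% maze.sense dir: north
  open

% stack.push x: north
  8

% maze.move dir: north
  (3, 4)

% maze.sense dir: north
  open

% stack.push x: north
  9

% maze.move dir: north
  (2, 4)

% maze.sense dir: east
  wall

% maze.sense dir: north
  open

% stack.push x: north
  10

% maze.move dir: north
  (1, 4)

% maze.sense dir: east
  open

% stack.push x: east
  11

% maze.move dir: east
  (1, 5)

% maze.sense dir: east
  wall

% maze.sense dir: north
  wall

% stack.pop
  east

% maze.move dir: west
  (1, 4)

% maze.sense dir: north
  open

% stack.push x: north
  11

% maze.move dir: north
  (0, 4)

% maze.sense dir: west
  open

% stack.push x: west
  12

% maze.move dir: west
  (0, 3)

% maze.sense dir: south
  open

% stack.push x: south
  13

% maze.move dir: south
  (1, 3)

% maze.sense dir: south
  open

% stack.push x: south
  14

% maze.move dir: south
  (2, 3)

% maze.sense dir: south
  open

% stack.push x: south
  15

% maze.move dir: south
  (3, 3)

% maze.sense dir: south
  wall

% maze.sense dir: west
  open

% stack.push x: west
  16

% maze.move dir: west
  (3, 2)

% maze.sense dir: south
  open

% stack.push x: south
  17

% maze.move dir: south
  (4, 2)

% maze.sense dir: south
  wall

% maze.sense dir: west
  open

% stack.push x: west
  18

% maze.move dir: west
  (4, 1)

% maze.sense dir: south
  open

% stack.push x: south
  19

% maze.move dir: south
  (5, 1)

% maze.sense dir: south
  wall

% maze.sense dir: west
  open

% stack.push x: west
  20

% maze.move dir: west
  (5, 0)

% maze.sense dir: south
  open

% stack.push x: south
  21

% maze.move dir: south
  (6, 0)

% maze.sense dir: south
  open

% stack.push x: south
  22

% maze.move dir: south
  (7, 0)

% maze.sense dir: east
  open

% stack.push x: east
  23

% maze.move dir: east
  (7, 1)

% maze.sense dir: east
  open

% stack.push x: east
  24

% maze.move dir: east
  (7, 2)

% maze.sense dir: east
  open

% stack.push x: east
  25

% maze.move dir: east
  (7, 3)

% maze.sense dir: east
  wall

% maze.sense dir: north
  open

% stack.push x: north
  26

% maze.move dir: north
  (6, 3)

% maze.sense dir: east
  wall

% maze.sense dir: north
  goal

% maze.move dir: north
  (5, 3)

Answer: (5, 3)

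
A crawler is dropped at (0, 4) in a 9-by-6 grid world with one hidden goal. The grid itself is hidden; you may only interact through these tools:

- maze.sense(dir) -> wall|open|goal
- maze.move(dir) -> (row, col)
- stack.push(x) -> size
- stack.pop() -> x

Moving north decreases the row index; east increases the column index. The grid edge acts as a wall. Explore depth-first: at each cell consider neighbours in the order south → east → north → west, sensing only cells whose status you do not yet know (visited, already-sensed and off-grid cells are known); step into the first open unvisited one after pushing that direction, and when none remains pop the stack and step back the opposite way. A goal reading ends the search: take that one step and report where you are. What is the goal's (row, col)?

Calling maze.sense with dir=south, yielding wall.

Now I run maze.sense with dir=east, and see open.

Then stack.push with x=east, and observe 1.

I run maze.move with dir=east, yielding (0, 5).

Then maze.sense with dir=south, → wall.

I run stack.pop(), → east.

Next I call maze.move with dir=west, giving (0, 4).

Invoking maze.sense with dir=west, and observe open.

I use stack.push with x=west, yielding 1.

I call maze.move with dir=west, which returns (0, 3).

I use maze.sense with dir=south, and get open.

I invoke stack.push with x=south, and observe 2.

Next I call maze.move with dir=south, and see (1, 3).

Invoking maze.sense with dir=south, yielding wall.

I call maze.sense with dir=west, — result: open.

Then stack.push with x=west, yielding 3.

I invoke maze.move with dir=west, which returns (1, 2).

Next I call maze.sense with dir=south, — result: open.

Next I call stack.push with x=south, — result: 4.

Then maze.move with dir=south, and get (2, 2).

I try maze.sense with dir=south, — result: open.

Calling stack.push with x=south, — result: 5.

Then maze.move with dir=south, and see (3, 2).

Calling maze.sense with dir=south, : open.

Calling stack.push with x=south, → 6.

I call maze.move with dir=south, : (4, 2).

I run maze.sense with dir=south, → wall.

Then maze.sense with dir=east, and see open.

I call stack.push with x=east, → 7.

Then maze.move with dir=east, — result: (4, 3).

I call maze.sense with dir=south, giving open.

I run stack.push with x=south, yielding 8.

I try maze.move with dir=south, giving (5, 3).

I run maze.sense with dir=south, and observe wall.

Invoking maze.sense with dir=east, and observe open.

I run stack.push with x=east, giving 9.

Invoking maze.move with dir=east, which returns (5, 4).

Next I call maze.sense with dir=south, and get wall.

I run maze.sense with dir=east, — result: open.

Invoking stack.push with x=east, and see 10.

I try maze.move with dir=east, — result: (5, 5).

I call maze.sense with dir=south, and observe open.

I invoke stack.push with x=south, giving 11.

I call maze.move with dir=south, yielding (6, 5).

I call maze.sense with dir=south, giving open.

Using stack.push with x=south, yielding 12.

Using maze.move with dir=south, yielding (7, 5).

Invoking maze.sense with dir=south, and see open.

I call stack.push with x=south, : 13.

I run maze.move with dir=south, yielding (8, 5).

I invoke maze.sense with dir=west, and get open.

Next I call stack.push with x=west, giving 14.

Now I run maze.move with dir=west, : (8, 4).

Now I run maze.sense with dir=north, giving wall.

I try maze.sense with dir=west, yielding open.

Then stack.push with x=west, yielding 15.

Invoking maze.move with dir=west, and see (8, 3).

Using maze.sense with dir=north, which returns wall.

I use maze.sense with dir=west, which returns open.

Invoking stack.push with x=west, — result: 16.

I use maze.move with dir=west, → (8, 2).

I try maze.sense with dir=north, and observe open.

Using stack.push with x=north, → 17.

Now I run maze.move with dir=north, and get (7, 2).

Invoking maze.sense with dir=north, yielding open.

I call stack.push with x=north, and observe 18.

Invoking maze.move with dir=north, : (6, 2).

Next I call maze.sense with dir=west, which returns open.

I invoke stack.push with x=west, and see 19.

Then maze.move with dir=west, and see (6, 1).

I use maze.sense with dir=south, which returns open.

Then stack.push with x=south, yielding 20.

Now I run maze.move with dir=south, yielding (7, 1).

I invoke maze.sense with dir=south, which returns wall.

I invoke maze.sense with dir=west, and get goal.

I call maze.move with dir=west, which returns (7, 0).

Answer: (7, 0)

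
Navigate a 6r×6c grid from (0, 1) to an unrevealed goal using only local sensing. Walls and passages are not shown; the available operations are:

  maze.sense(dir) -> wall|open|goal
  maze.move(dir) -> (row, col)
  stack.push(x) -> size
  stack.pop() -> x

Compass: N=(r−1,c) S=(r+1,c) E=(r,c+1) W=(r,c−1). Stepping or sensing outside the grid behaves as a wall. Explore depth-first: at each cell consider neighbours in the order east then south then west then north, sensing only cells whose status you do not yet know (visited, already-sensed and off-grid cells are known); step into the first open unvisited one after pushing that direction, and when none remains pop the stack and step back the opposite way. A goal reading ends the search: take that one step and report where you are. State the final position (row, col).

·→ sense(dir→east)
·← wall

·→ sense(dir→south)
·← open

·→ push(x→south)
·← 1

·→ move(dir→south)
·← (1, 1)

·→ sense(dir→east)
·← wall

·→ sense(dir→south)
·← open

·→ push(x→south)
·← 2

·→ move(dir→south)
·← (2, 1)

·→ sense(dir→east)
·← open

·→ push(x→east)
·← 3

·→ move(dir→east)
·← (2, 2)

·→ sense(dir→east)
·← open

·→ push(x→east)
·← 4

·→ move(dir→east)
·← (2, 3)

·→ sense(dir→east)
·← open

·→ push(x→east)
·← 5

·→ move(dir→east)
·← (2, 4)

·→ sense(dir→east)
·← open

·→ push(x→east)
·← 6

·→ move(dir→east)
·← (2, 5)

·→ sense(dir→south)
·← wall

·→ sense(dir→north)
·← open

·→ push(x→north)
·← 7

·→ move(dir→north)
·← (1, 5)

·→ sense(dir→west)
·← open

·→ push(x→west)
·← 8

·→ move(dir→west)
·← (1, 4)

·→ sense(dir→west)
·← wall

·→ sense(dir→north)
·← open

·→ push(x→north)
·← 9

·→ move(dir→north)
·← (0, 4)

·→ sense(dir→east)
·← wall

·→ sense(dir→west)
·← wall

·→ pop()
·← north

·→ move(dir→south)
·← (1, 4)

·→ pop()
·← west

·→ move(dir→east)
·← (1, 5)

·→ pop()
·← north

·→ move(dir→south)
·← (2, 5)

·→ pop()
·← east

·→ move(dir→west)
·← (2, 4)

·→ sense(dir→south)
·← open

·→ push(x→south)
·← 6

·→ move(dir→south)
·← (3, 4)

·→ sense(dir→south)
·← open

·→ push(x→south)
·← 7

·→ move(dir→south)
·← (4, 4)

·→ sense(dir→east)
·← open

·→ push(x→east)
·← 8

·→ move(dir→east)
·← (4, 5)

·→ sense(dir→south)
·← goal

·→ move(dir→south)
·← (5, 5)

Answer: (5, 5)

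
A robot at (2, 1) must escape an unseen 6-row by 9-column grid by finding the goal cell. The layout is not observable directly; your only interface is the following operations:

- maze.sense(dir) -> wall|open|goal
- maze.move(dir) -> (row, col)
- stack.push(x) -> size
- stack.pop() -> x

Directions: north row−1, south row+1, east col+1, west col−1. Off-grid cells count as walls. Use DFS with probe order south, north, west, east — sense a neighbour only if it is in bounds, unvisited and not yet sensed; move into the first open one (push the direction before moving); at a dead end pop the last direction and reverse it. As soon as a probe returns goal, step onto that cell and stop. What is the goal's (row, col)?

>> maze.sense(dir→south)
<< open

>> stack.push(x→south)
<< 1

>> maze.move(dir→south)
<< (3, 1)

>> maze.sense(dir→south)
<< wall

>> maze.sense(dir→west)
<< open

>> stack.push(x→west)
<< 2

>> maze.move(dir→west)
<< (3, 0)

>> maze.sense(dir→south)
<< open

>> stack.push(x→south)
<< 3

>> maze.move(dir→south)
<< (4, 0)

>> maze.sense(dir→south)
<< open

>> stack.push(x→south)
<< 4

>> maze.move(dir→south)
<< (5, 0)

>> maze.sense(dir→east)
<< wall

>> stack.pop()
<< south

>> maze.move(dir→north)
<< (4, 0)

>> stack.pop()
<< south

>> maze.move(dir→north)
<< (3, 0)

>> maze.sense(dir→north)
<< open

>> stack.push(x→north)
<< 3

>> maze.move(dir→north)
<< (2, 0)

>> maze.sense(dir→north)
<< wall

>> stack.pop()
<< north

>> maze.move(dir→south)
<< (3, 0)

>> stack.pop()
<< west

>> maze.move(dir→east)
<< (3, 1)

>> maze.sense(dir→east)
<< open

>> stack.push(x→east)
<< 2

>> maze.move(dir→east)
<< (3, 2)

>> maze.sense(dir→south)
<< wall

>> maze.sense(dir→north)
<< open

>> stack.push(x→north)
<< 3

>> maze.move(dir→north)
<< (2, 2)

>> maze.sense(dir→north)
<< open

>> stack.push(x→north)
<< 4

>> maze.move(dir→north)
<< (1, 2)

>> maze.sense(dir→north)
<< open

>> stack.push(x→north)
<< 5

>> maze.move(dir→north)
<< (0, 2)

>> maze.sense(dir→west)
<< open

>> stack.push(x→west)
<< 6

>> maze.move(dir→west)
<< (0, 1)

>> maze.sense(dir→south)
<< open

>> stack.push(x→south)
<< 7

>> maze.move(dir→south)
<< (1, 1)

>> stack.pop()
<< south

>> maze.move(dir→north)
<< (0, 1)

>> maze.sense(dir→west)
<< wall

>> stack.pop()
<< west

>> maze.move(dir→east)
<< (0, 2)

>> maze.sense(dir→east)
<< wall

>> stack.pop()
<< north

>> maze.move(dir→south)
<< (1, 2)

>> maze.sense(dir→east)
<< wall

>> stack.pop()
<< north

>> maze.move(dir→south)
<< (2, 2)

>> maze.sense(dir→east)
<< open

>> stack.push(x→east)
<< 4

>> maze.move(dir→east)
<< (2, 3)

>> maze.sense(dir→south)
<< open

>> stack.push(x→south)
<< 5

>> maze.move(dir→south)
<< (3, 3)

>> maze.sense(dir→south)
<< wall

>> maze.sense(dir→east)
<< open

>> stack.push(x→east)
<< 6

>> maze.move(dir→east)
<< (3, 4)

>> maze.sense(dir→south)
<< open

>> stack.push(x→south)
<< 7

>> maze.move(dir→south)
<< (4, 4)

>> maze.sense(dir→south)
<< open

>> stack.push(x→south)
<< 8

>> maze.move(dir→south)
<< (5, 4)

>> maze.sense(dir→west)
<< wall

>> maze.sense(dir→east)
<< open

>> stack.push(x→east)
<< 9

>> maze.move(dir→east)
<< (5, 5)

>> maze.sense(dir→north)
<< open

>> stack.push(x→north)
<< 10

>> maze.move(dir→north)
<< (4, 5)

>> maze.sense(dir→north)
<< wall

>> maze.sense(dir→east)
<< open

>> stack.push(x→east)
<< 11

>> maze.move(dir→east)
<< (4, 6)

>> maze.sense(dir→south)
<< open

>> stack.push(x→south)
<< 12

>> maze.move(dir→south)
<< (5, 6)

>> maze.sense(dir→east)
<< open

>> stack.push(x→east)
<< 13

>> maze.move(dir→east)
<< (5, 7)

>> maze.sense(dir→north)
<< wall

>> maze.sense(dir→east)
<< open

>> stack.push(x→east)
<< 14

>> maze.move(dir→east)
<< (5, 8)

>> maze.sense(dir→north)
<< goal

>> maze.move(dir→north)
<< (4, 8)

Answer: (4, 8)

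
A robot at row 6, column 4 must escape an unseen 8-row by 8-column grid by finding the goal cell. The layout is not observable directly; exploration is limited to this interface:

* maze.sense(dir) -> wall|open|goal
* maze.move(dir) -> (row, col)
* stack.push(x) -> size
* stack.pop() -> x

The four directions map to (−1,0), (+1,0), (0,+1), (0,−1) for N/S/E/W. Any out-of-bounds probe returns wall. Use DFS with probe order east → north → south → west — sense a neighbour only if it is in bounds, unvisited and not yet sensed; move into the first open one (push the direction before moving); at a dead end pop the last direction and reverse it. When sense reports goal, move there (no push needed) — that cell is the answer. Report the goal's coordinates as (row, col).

→ maze.sense(east)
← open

→ stack.push(east)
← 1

→ maze.move(east)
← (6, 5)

→ maze.sense(east)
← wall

→ maze.sense(north)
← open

→ stack.push(north)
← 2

→ maze.move(north)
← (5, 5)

→ maze.sense(east)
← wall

→ maze.sense(north)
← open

→ stack.push(north)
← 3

→ maze.move(north)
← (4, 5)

→ maze.sense(east)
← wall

→ maze.sense(north)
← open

→ stack.push(north)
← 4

→ maze.move(north)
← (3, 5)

→ maze.sense(east)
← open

→ stack.push(east)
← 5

→ maze.move(east)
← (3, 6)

→ maze.sense(east)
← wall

→ maze.sense(north)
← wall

→ stack.pop()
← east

→ maze.move(west)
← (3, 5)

→ maze.sense(north)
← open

→ stack.push(north)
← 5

→ maze.move(north)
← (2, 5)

→ maze.sense(north)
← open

→ stack.push(north)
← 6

→ maze.move(north)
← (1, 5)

→ maze.sense(east)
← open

→ stack.push(east)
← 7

→ maze.move(east)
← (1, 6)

→ maze.sense(east)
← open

→ stack.push(east)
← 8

→ maze.move(east)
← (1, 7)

→ maze.sense(north)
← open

→ stack.push(north)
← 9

→ maze.move(north)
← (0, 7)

→ maze.sense(west)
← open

→ stack.push(west)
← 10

→ maze.move(west)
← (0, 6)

→ maze.sense(west)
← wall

→ stack.pop()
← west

→ maze.move(east)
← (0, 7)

→ stack.pop()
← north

→ maze.move(south)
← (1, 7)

→ maze.sense(south)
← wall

→ stack.pop()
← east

→ maze.move(west)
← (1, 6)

→ stack.pop()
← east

→ maze.move(west)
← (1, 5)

→ maze.sense(west)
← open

→ stack.push(west)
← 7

→ maze.move(west)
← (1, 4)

→ maze.sense(north)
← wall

→ maze.sense(south)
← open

→ stack.push(south)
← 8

→ maze.move(south)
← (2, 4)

→ maze.sense(south)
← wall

→ maze.sense(west)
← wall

→ stack.pop()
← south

→ maze.move(north)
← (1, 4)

→ maze.sense(west)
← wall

→ stack.pop()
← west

→ maze.move(east)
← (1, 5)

→ stack.pop()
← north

→ maze.move(south)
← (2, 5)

→ stack.pop()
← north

→ maze.move(south)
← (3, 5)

→ stack.pop()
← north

→ maze.move(south)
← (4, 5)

→ maze.sense(west)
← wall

→ stack.pop()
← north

→ maze.move(south)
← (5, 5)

→ maze.sense(west)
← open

→ stack.push(west)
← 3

→ maze.move(west)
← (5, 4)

→ maze.sense(west)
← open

→ stack.push(west)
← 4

→ maze.move(west)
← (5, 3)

→ maze.sense(north)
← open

→ stack.push(north)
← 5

→ maze.move(north)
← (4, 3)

→ maze.sense(north)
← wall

→ maze.sense(west)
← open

→ stack.push(west)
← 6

→ maze.move(west)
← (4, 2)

→ maze.sense(north)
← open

→ stack.push(north)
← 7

→ maze.move(north)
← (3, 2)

→ maze.sense(north)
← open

→ stack.push(north)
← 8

→ maze.move(north)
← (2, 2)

→ maze.sense(north)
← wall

→ maze.sense(west)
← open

→ stack.push(west)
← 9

→ maze.move(west)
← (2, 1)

→ maze.sense(north)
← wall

→ maze.sense(south)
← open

→ stack.push(south)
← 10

→ maze.move(south)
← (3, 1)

→ maze.sense(south)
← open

→ stack.push(south)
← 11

→ maze.move(south)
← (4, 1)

→ maze.sense(south)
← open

→ stack.push(south)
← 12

→ maze.move(south)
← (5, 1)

→ maze.sense(east)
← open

→ stack.push(east)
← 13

→ maze.move(east)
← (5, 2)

→ maze.sense(south)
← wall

→ stack.pop()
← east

→ maze.move(west)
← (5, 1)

→ maze.sense(south)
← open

→ stack.push(south)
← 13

→ maze.move(south)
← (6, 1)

→ maze.sense(south)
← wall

→ maze.sense(west)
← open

→ stack.push(west)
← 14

→ maze.move(west)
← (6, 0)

→ maze.sense(north)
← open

→ stack.push(north)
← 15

→ maze.move(north)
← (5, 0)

→ maze.sense(north)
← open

→ stack.push(north)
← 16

→ maze.move(north)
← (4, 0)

→ maze.sense(north)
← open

→ stack.push(north)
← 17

→ maze.move(north)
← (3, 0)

→ maze.sense(north)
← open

→ stack.push(north)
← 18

→ maze.move(north)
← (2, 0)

→ maze.sense(north)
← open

→ stack.push(north)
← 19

→ maze.move(north)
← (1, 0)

→ maze.sense(north)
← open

→ stack.push(north)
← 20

→ maze.move(north)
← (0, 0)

→ maze.sense(east)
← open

→ stack.push(east)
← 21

→ maze.move(east)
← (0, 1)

→ maze.sense(east)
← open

→ stack.push(east)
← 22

→ maze.move(east)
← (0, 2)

→ maze.sense(east)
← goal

→ maze.move(east)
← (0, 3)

Answer: (0, 3)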